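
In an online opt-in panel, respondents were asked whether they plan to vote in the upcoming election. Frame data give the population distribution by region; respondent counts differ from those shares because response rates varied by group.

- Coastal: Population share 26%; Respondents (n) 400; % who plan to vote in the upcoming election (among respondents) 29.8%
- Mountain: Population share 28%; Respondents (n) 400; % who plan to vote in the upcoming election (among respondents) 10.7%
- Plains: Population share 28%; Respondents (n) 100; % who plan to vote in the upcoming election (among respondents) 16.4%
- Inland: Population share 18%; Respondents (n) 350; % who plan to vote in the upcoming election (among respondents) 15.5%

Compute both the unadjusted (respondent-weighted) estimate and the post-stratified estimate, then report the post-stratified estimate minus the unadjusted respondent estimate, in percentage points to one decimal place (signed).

-0.5 percentage points

Unadjusted (pooled respondent) estimate weights by respondent counts:
  (400/1250)×29.8 + (400/1250)×10.7 + (100/1250)×16.4 + (350/1250)×15.5 = 18.612%
Reweighting by population region shares:
  0.26×29.8 + 0.28×10.7 + 0.28×16.4 + 0.18×15.5 = 18.126%
Difference = 18.126 − 18.612 = -0.486 pp.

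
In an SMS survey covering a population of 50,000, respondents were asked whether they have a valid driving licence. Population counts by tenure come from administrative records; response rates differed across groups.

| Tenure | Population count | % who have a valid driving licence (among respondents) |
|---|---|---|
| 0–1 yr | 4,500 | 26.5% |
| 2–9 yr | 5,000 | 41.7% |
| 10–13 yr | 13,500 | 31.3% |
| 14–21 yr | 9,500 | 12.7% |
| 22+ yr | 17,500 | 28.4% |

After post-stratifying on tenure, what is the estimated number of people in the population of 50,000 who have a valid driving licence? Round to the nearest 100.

13,700

Apply each group's respondent rate to its population count:
  0–1 yr: 4,500 × 26.5% = 1192.5
  2–9 yr: 5,000 × 41.7% = 2085
  10–13 yr: 13,500 × 31.3% = 4225.5
  14–21 yr: 9,500 × 12.7% = 1206.5
  22+ yr: 17,500 × 28.4% = 4970
Estimated total = 13679.5 → 13,700.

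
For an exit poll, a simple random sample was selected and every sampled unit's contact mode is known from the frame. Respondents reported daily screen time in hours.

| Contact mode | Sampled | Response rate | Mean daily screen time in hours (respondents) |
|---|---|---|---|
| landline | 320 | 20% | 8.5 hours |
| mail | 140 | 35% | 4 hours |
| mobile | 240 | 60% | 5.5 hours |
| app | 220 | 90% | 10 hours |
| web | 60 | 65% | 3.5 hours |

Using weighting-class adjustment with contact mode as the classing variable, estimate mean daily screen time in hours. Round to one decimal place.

Inverse-response-rate weighting restores each class to its sampled count, so class totals weight by n_sampled:
  landline: 320 × 8.5 = 2720
  mail: 140 × 4 = 560
  mobile: 240 × 5.5 = 1320
  app: 220 × 10 = 2200
  web: 60 × 3.5 = 210
Adjusted estimate = 7010 / 980 = 7.15306 → 7.2.

7.2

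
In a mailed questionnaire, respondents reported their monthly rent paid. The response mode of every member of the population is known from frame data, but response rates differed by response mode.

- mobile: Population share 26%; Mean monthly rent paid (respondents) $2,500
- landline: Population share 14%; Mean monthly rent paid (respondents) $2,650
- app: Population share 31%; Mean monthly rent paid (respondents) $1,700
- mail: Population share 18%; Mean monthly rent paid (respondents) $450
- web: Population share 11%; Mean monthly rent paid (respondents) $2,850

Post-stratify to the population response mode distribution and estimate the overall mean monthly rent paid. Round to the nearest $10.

Each cell contributes population-share × respondent value:
  mobile: 0.26 × 2500 = 650
  landline: 0.14 × 2650 = 371
  app: 0.31 × 1700 = 527
  mail: 0.18 × 450 = 81
  web: 0.11 × 2850 = 313.5
Post-stratified estimate = 1942.5 → $1,940.

$1,940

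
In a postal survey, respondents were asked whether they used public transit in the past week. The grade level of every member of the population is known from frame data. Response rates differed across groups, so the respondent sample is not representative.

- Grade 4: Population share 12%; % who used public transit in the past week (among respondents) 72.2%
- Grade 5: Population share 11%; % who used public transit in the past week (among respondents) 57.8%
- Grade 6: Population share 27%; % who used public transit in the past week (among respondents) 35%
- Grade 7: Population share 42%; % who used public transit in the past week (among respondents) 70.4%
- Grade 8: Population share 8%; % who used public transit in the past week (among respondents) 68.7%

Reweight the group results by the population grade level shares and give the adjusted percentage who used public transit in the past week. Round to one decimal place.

59.5%

Weight each group's respondent value by its population share:
  Grade 4: 0.12 × 72.2 = 8.664
  Grade 5: 0.11 × 57.8 = 6.358
  Grade 6: 0.27 × 35 = 9.45
  Grade 7: 0.42 × 70.4 = 29.568
  Grade 8: 0.08 × 68.7 = 5.496
Post-stratified estimate = 59.536 → 59.5%.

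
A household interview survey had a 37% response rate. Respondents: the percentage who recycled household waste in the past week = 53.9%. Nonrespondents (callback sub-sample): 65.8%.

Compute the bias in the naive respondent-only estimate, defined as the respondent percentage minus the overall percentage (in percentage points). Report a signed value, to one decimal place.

-7.5 percentage points

Nonresponse fraction = 1 − 0.37 = 0.63.
Bias = (nonresponse fraction) × (respondent percentage − nonrespondent percentage)
     = 0.63 × (53.9 − 65.8) = 0.63 × -11.9 = -7.497.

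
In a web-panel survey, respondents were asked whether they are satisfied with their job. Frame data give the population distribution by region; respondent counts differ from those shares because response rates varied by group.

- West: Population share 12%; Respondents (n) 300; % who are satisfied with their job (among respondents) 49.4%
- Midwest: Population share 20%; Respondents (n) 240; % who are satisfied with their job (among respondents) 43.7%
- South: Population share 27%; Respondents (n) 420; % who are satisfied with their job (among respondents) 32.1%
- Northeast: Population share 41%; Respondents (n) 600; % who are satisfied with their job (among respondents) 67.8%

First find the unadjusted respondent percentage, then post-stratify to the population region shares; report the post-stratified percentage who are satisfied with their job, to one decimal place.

Without adjustment, the pooled respondent share is:
  (300/1560)×49.4 + (240/1560)×43.7 + (420/1560)×32.1 + (600/1560)×67.8 = 50.9423%
Post-stratifying to population shares instead:
  0.12×49.4 + 0.2×43.7 + 0.27×32.1 + 0.41×67.8 = 51.133%

51.1%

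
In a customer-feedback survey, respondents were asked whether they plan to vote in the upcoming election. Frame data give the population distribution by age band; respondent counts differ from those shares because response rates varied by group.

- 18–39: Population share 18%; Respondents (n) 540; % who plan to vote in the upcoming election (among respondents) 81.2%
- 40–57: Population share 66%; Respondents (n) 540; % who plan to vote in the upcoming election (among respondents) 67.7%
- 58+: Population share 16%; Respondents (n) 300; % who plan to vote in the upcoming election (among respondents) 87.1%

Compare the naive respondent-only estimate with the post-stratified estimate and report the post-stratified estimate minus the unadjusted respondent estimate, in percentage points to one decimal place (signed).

-4.0 percentage points

Unadjusted (pooled respondent) estimate weights by respondent counts:
  (540/1380)×81.2 + (540/1380)×67.7 + (300/1380)×87.1 = 77.2%
Post-stratified estimate weights by population shares:
  0.18×81.2 + 0.66×67.7 + 0.16×87.1 = 73.234%
Difference = 73.234 − 77.2 = -3.966 pp.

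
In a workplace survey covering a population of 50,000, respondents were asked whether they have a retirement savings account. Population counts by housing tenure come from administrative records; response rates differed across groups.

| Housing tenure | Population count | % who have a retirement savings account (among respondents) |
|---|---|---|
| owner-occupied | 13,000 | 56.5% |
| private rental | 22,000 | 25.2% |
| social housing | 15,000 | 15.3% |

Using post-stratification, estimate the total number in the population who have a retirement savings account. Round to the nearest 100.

Each cell contributes its population count × the respondent rate:
  owner-occupied: 13,000 × 56.5% = 7345
  private rental: 22,000 × 25.2% = 5544
  social housing: 15,000 × 15.3% = 2295
Estimated total = 15,184 → 15,200.

15,200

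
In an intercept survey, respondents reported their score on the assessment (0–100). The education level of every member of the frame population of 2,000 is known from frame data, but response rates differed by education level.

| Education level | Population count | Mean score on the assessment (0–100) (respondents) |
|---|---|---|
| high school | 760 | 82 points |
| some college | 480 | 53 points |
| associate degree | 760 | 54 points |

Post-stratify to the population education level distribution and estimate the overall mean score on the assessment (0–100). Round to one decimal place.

64.4

Post-stratification weights by population share, not respondent share:
  high school: (760/2,000) × 82 = 31.16
  some college: (480/2,000) × 53 = 12.72
  associate degree: (760/2,000) × 54 = 20.52
Post-stratified estimate = 64.4 → 64.4.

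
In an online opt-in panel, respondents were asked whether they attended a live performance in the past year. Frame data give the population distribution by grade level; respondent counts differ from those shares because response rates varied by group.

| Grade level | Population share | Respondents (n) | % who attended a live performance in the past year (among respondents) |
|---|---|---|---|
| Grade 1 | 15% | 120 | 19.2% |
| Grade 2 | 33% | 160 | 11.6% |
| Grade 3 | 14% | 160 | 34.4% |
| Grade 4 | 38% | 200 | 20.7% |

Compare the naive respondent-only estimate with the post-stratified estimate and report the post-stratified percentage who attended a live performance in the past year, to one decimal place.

Naive respondent-only estimate (weights = respondent counts):
  (120/640)×19.2 + (160/640)×11.6 + (160/640)×34.4 + (200/640)×20.7 = 21.5688%
Reweighting by population grade level shares:
  0.15×19.2 + 0.33×11.6 + 0.14×34.4 + 0.38×20.7 = 19.39%

19.4%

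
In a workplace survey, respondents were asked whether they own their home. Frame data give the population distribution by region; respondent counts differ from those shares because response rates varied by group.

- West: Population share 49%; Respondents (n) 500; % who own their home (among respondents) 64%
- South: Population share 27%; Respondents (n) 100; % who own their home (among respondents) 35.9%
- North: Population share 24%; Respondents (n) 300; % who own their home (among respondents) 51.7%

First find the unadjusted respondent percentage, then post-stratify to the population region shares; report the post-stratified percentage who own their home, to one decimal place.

Unadjusted (pooled respondent) estimate weights by respondent counts:
  (500/900)×64 + (100/900)×35.9 + (300/900)×51.7 = 56.7778%
Post-stratifying to population shares instead:
  0.49×64 + 0.27×35.9 + 0.24×51.7 = 53.461%

53.5%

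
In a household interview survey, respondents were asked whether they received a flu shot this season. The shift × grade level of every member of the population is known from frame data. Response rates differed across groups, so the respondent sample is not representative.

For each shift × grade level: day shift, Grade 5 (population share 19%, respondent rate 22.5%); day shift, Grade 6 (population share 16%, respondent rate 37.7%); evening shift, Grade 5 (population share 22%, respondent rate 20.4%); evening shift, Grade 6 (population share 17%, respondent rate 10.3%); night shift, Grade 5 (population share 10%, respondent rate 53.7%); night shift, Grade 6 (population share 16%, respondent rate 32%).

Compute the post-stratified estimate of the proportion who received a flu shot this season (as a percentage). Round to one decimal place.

Weight each group's respondent value by its population share:
  day shift, Grade 5: 0.19 × 22.5 = 4.275
  day shift, Grade 6: 0.16 × 37.7 = 6.032
  evening shift, Grade 5: 0.22 × 20.4 = 4.488
  evening shift, Grade 6: 0.17 × 10.3 = 1.751
  night shift, Grade 5: 0.1 × 53.7 = 5.37
  night shift, Grade 6: 0.16 × 32 = 5.12
Post-stratified estimate = 27.036 → 27.0%.

27.0%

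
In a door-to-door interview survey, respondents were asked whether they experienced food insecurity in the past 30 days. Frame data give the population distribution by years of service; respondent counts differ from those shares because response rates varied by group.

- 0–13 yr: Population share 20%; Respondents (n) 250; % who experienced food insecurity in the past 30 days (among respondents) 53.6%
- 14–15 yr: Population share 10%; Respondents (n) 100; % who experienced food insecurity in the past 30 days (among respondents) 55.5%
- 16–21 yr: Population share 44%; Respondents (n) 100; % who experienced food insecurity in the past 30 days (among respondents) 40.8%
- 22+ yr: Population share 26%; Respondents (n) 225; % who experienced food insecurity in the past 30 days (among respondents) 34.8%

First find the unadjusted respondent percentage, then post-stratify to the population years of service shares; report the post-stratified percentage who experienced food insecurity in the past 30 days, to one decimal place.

43.3%

Unadjusted (pooled respondent) estimate weights by respondent counts:
  (250/675)×53.6 + (100/675)×55.5 + (100/675)×40.8 + (225/675)×34.8 = 45.7185%
Post-stratified estimate weights by population shares:
  0.2×53.6 + 0.1×55.5 + 0.44×40.8 + 0.26×34.8 = 43.27%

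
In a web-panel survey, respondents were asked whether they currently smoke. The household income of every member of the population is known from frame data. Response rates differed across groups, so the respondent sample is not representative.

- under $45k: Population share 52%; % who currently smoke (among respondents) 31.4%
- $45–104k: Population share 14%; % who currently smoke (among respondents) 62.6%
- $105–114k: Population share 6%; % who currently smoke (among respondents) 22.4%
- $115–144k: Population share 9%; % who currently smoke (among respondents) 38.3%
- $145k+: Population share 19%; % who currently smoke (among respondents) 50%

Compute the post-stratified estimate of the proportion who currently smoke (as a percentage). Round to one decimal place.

39.4%

Each cell contributes population-share × respondent value:
  under $45k: 0.52 × 31.4 = 16.328
  $45–104k: 0.14 × 62.6 = 8.764
  $105–114k: 0.06 × 22.4 = 1.344
  $115–144k: 0.09 × 38.3 = 3.447
  $145k+: 0.19 × 50 = 9.5
Post-stratified estimate = 39.383 → 39.4%.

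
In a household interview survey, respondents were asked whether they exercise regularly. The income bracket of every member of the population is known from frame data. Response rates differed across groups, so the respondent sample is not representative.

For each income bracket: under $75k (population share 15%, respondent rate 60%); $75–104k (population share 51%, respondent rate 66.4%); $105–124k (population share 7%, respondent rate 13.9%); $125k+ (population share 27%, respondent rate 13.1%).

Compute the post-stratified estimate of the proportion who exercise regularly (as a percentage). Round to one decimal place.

47.4%

Each cell contributes population-share × respondent value:
  under $75k: 0.15 × 60 = 9
  $75–104k: 0.51 × 66.4 = 33.864
  $105–124k: 0.07 × 13.9 = 0.973
  $125k+: 0.27 × 13.1 = 3.537
Post-stratified estimate = 47.374 → 47.4%.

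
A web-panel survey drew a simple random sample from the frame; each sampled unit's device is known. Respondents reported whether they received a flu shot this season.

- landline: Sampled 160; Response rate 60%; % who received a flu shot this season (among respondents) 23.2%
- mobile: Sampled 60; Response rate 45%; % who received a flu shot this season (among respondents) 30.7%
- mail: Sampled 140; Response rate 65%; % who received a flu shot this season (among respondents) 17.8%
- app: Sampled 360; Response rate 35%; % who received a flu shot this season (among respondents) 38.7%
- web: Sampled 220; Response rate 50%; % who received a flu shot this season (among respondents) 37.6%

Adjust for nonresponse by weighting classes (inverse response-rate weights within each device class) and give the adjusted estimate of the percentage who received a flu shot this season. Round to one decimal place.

Weighting each respondent by the inverse class response rate inflates each class back to its sampled size, so the class weight is n_sampled:
  landline: 160 × 23.2 = 3712
  mobile: 60 × 30.7 = 1842
  mail: 140 × 17.8 = 2492
  app: 360 × 38.7 = 13932
  web: 220 × 37.6 = 8272
Adjusted estimate = 30,250 / 940 = 32.1809 → 32.2%.

32.2%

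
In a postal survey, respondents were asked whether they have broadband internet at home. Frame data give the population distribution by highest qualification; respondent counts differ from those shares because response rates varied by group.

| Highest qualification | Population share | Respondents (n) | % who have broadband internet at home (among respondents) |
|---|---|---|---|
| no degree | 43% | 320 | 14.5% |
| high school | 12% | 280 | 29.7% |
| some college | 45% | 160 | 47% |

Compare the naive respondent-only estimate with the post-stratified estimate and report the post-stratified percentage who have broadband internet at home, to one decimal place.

Without adjustment, the pooled respondent share is:
  (320/760)×14.5 + (280/760)×29.7 + (160/760)×47 = 26.9421%
Reweighting by population highest qualification shares:
  0.43×14.5 + 0.12×29.7 + 0.45×47 = 30.949%

30.9%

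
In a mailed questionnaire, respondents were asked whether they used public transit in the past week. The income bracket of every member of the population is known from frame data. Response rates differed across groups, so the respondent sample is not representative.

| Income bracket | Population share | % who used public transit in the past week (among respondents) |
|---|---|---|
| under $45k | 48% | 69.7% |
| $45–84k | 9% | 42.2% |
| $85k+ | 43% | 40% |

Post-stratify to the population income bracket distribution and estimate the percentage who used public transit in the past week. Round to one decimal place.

Weight each group's respondent value by its population share:
  under $45k: 0.48 × 69.7 = 33.456
  $45–84k: 0.09 × 42.2 = 3.798
  $85k+: 0.43 × 40 = 17.2
Post-stratified estimate = 54.454 → 54.5%.

54.5%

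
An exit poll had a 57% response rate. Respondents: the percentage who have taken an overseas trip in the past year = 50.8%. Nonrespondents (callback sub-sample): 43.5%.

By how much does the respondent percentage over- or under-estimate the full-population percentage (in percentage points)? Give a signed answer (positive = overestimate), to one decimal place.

+3.1 percentage points

Nonresponse fraction = 1 − 0.57 = 0.43.
Bias = (nonresponse fraction) × (respondent percentage − nonrespondent percentage)
     = 0.43 × (50.8 − 43.5) = 0.43 × 7.3 = 3.139.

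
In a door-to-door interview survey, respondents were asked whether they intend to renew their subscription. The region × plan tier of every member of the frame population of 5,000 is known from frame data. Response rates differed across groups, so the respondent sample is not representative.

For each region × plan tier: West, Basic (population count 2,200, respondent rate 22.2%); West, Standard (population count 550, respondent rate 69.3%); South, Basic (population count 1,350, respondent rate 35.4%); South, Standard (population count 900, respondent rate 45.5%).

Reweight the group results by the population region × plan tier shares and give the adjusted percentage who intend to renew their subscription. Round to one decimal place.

Each cell contributes population-share × respondent value:
  West, Basic: (2,200/5,000) × 22.2 = 9.768
  West, Standard: (550/5,000) × 69.3 = 7.623
  South, Basic: (1,350/5,000) × 35.4 = 9.558
  South, Standard: (900/5,000) × 45.5 = 8.19
Post-stratified estimate = 35.139 → 35.1%.

35.1%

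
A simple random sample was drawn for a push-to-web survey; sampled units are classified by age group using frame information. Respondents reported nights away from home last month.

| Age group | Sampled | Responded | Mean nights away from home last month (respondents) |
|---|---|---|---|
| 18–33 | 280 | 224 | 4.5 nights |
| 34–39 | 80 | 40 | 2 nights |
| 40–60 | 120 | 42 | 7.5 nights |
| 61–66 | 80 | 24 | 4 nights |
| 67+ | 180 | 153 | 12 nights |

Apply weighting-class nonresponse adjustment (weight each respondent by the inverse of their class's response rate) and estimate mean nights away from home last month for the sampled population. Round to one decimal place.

6.5

Response rates by class: 18–33 224/280 = 80%, 34–39 40/80 = 50%, 40–60 42/120 = 35%, 61–66 24/80 = 30%, 67+ 153/180 = 85%.
With weight = n_sampled/n_responded per class, the weighted class total is n_sampled:
  18–33: 280 × 4.5 = 1260
  34–39: 80 × 2 = 160
  40–60: 120 × 7.5 = 900
  61–66: 80 × 4 = 320
  67+: 180 × 12 = 2160
Adjusted estimate = 4800 / 740 = 6.48649 → 6.5.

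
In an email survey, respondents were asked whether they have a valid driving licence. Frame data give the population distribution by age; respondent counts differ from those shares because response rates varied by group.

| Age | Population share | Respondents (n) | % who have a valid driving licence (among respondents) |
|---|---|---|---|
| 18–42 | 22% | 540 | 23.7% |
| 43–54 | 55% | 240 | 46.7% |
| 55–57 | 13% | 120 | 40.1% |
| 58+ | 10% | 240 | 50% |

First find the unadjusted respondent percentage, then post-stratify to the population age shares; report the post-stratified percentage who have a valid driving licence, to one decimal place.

Unadjusted (pooled respondent) estimate weights by respondent counts:
  (540/1140)×23.7 + (240/1140)×46.7 + (120/1140)×40.1 + (240/1140)×50 = 35.8053%
Post-stratified estimate weights by population shares:
  0.22×23.7 + 0.55×46.7 + 0.13×40.1 + 0.1×50 = 41.112%

41.1%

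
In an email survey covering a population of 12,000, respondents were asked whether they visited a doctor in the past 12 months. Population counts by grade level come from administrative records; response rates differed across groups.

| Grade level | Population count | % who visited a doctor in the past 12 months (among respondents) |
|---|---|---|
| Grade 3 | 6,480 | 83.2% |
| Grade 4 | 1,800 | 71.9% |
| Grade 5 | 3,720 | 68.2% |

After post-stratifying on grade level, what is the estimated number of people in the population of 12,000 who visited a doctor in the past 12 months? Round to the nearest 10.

9,220

Estimated count per cell = population count × respondent percentage:
  Grade 3: 6,480 × 83.2% = 5391.36
  Grade 4: 1,800 × 71.9% = 1294.2
  Grade 5: 3,720 × 68.2% = 2537.04
Estimated total = 9222.6 → 9,220.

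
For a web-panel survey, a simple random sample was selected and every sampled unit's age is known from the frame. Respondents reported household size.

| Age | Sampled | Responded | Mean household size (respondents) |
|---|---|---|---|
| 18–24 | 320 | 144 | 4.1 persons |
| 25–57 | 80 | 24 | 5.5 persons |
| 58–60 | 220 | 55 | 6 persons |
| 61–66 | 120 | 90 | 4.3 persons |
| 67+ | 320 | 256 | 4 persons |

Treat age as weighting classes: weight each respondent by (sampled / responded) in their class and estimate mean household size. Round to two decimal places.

4.59

Class response rates: 18–24 144/320 = 45%, 25–57 24/80 = 30%, 58–60 55/220 = 25%, 61–66 90/120 = 75%, 67+ 256/320 = 80%.
Each respondent's weight = sampled/responded in their class; summing within a class gives n_sampled, so:
  18–24: 320 × 4.1 = 1312
  25–57: 80 × 5.5 = 440
  58–60: 220 × 6 = 1320
  61–66: 120 × 4.3 = 516
  67+: 320 × 4 = 1280
Adjusted estimate = 4868 / 1,060 = 4.59245 → 4.59.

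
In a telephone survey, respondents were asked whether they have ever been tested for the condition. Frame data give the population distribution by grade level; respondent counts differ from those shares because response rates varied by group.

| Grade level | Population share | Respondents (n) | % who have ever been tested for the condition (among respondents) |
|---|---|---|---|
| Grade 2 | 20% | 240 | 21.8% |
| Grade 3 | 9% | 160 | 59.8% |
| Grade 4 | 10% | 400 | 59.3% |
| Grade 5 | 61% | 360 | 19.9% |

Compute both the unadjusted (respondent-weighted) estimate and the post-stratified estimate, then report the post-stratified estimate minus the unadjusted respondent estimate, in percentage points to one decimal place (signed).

Without adjustment, the pooled respondent share is:
  (240/1160)×21.8 + (160/1160)×59.8 + (400/1160)×59.3 + (360/1160)×19.9 = 39.3828%
Post-stratifying to population shares instead:
  0.2×21.8 + 0.09×59.8 + 0.1×59.3 + 0.61×19.9 = 27.811%
Difference = 27.811 − 39.3828 = -11.5718 pp.

-11.6 percentage points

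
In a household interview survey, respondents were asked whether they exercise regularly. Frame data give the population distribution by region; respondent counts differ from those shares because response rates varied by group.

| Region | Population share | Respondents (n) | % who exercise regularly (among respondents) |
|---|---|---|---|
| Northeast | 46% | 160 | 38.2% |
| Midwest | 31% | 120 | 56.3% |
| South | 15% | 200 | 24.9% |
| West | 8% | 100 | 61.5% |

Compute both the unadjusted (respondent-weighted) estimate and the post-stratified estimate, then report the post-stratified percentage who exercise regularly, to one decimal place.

Naive respondent-only estimate (weights = respondent counts):
  (160/580)×38.2 + (120/580)×56.3 + (200/580)×24.9 + (100/580)×61.5 = 41.3759%
Reweighting by population region shares:
  0.46×38.2 + 0.31×56.3 + 0.15×24.9 + 0.08×61.5 = 43.68%

43.7%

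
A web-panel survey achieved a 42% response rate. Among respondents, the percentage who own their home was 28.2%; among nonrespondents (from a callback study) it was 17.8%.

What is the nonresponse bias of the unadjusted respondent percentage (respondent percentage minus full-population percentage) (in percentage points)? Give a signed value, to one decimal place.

+6.0 percentage points

Nonresponse fraction = 1 − 0.42 = 0.58.
Bias = (nonresponse fraction) × (respondent percentage − nonrespondent percentage)
     = 0.58 × (28.2 − 17.8) = 0.58 × 10.4 = 6.032.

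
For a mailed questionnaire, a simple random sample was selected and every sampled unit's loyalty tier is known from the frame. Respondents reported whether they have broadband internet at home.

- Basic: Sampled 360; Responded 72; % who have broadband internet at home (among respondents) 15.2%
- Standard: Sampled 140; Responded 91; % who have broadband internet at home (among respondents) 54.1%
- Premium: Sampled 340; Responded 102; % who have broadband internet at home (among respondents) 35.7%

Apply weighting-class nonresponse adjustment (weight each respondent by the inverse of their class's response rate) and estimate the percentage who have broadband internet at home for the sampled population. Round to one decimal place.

Response rates by class: Basic 72/360 = 20%, Standard 91/140 = 65%, Premium 102/340 = 30%.
With weight = n_sampled/n_responded per class, the weighted class total is n_sampled:
  Basic: 360 × 15.2 = 5472
  Standard: 140 × 54.1 = 7574
  Premium: 340 × 35.7 = 12138
Adjusted estimate = 25,184 / 840 = 29.981 → 30.0%.

30.0%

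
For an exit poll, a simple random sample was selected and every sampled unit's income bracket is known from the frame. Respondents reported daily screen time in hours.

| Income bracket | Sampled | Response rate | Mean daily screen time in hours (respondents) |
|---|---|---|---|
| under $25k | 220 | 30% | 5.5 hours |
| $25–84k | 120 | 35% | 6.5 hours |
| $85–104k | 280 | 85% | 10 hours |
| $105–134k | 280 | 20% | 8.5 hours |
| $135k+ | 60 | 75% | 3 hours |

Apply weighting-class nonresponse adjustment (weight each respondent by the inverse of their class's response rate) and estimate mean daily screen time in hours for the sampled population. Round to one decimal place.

Each respondent's weight = sampled/responded in their class; summing within a class gives n_sampled, so:
  under $25k: 220 × 5.5 = 1210
  $25–84k: 120 × 6.5 = 780
  $85–104k: 280 × 10 = 2800
  $105–134k: 280 × 8.5 = 2380
  $135k+: 60 × 3 = 180
Adjusted estimate = 7350 / 960 = 7.65625 → 7.7.

7.7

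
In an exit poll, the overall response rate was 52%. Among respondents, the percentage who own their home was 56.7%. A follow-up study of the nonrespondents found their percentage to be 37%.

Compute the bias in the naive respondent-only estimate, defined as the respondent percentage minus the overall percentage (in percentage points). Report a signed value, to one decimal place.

Nonresponse fraction = 1 − 0.52 = 0.48.
Bias = (nonresponse fraction) × (respondent percentage − nonrespondent percentage)
     = 0.48 × (56.7 − 37) = 0.48 × 19.7 = 9.456.

+9.5 percentage points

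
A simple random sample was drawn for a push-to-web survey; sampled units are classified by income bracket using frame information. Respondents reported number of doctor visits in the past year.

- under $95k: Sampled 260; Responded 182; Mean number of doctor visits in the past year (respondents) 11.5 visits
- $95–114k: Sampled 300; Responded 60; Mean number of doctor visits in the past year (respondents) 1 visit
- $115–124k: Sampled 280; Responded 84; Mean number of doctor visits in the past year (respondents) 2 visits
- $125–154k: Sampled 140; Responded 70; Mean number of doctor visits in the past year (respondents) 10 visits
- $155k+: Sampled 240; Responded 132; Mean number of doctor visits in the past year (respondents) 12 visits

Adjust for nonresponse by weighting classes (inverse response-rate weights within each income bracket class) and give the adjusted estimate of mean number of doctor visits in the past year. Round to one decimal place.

Class response rates: under $95k 182/260 = 70%, $95–114k 60/300 = 20%, $115–124k 84/280 = 30%, $125–154k 70/140 = 50%, $155k+ 132/240 = 55%.
Inverse-response-rate weighting restores each class to its sampled count, so class totals weight by n_sampled:
  under $95k: 260 × 11.5 = 2990
  $95–114k: 300 × 1 = 300
  $115–124k: 280 × 2 = 560
  $125–154k: 140 × 10 = 1400
  $155k+: 240 × 12 = 2880
Adjusted estimate = 8130 / 1,220 = 6.66393 → 6.7.

6.7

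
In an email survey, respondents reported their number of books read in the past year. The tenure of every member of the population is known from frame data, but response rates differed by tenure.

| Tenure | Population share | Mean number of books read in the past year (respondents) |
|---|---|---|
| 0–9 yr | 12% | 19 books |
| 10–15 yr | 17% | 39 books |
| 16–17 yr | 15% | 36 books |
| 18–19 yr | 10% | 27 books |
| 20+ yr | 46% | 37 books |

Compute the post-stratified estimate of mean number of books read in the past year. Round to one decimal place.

Weight each group's respondent value by its population share:
  0–9 yr: 0.12 × 19 = 2.28
  10–15 yr: 0.17 × 39 = 6.63
  16–17 yr: 0.15 × 36 = 5.4
  18–19 yr: 0.1 × 27 = 2.7
  20+ yr: 0.46 × 37 = 17.02
Post-stratified estimate = 34.03 → 34.0.

34.0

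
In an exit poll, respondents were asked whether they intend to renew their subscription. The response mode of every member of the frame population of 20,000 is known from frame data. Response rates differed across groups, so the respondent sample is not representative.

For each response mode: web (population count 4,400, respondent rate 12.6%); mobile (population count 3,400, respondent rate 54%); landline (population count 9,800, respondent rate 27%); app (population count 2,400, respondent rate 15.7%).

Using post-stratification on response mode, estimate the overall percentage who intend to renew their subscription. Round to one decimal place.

27.1%

Reweight to the known response mode distribution:
  web: (4,400/20,000) × 12.6 = 2.772
  mobile: (3,400/20,000) × 54 = 9.18
  landline: (9,800/20,000) × 27 = 13.23
  app: (2,400/20,000) × 15.7 = 1.884
Post-stratified estimate = 27.066 → 27.1%.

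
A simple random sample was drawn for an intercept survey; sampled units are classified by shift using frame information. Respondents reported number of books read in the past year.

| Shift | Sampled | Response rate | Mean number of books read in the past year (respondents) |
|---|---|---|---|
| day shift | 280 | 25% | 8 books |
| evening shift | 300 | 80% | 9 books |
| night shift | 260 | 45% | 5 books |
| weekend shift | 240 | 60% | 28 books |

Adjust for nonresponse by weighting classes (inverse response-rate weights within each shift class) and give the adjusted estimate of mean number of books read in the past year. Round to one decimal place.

With weight = n_sampled/n_responded per class, the weighted class total is n_sampled:
  day shift: 280 × 8 = 2240
  evening shift: 300 × 9 = 2700
  night shift: 260 × 5 = 1300
  weekend shift: 240 × 28 = 6720
Adjusted estimate = 12,960 / 1,080 = 12 → 12.0.

12.0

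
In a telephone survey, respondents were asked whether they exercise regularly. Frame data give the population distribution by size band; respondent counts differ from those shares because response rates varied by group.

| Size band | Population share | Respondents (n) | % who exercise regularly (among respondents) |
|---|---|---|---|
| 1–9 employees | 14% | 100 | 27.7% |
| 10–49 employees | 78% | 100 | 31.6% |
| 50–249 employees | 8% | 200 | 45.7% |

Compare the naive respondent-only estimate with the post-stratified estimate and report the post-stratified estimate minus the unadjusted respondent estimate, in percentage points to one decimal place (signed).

-5.5 percentage points

Naive respondent-only estimate (weights = respondent counts):
  (100/400)×27.7 + (100/400)×31.6 + (200/400)×45.7 = 37.675%
Post-stratified estimate weights by population shares:
  0.14×27.7 + 0.78×31.6 + 0.08×45.7 = 32.182%
Difference = 32.182 − 37.675 = -5.493 pp.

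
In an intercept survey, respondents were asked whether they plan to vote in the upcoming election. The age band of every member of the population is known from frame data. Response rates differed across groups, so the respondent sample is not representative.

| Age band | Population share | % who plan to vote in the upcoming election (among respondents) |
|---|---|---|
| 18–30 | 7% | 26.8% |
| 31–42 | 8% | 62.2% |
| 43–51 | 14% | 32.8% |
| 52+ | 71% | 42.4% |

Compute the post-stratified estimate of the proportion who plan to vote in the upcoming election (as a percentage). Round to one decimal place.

Each cell contributes population-share × respondent value:
  18–30: 0.07 × 26.8 = 1.876
  31–42: 0.08 × 62.2 = 4.976
  43–51: 0.14 × 32.8 = 4.592
  52+: 0.71 × 42.4 = 30.104
Post-stratified estimate = 41.548 → 41.5%.

41.5%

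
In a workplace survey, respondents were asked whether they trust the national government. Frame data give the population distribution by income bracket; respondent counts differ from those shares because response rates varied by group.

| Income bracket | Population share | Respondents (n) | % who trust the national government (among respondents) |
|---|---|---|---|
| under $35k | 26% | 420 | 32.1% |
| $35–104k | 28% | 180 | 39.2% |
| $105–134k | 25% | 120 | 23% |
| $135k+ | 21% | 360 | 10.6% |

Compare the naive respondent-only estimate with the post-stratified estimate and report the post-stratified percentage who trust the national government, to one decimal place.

Unadjusted (pooled respondent) estimate weights by respondent counts:
  (420/1080)×32.1 + (180/1080)×39.2 + (120/1080)×23 + (360/1080)×10.6 = 25.1056%
Post-stratified estimate weights by population shares:
  0.26×32.1 + 0.28×39.2 + 0.25×23 + 0.21×10.6 = 27.298%

27.3%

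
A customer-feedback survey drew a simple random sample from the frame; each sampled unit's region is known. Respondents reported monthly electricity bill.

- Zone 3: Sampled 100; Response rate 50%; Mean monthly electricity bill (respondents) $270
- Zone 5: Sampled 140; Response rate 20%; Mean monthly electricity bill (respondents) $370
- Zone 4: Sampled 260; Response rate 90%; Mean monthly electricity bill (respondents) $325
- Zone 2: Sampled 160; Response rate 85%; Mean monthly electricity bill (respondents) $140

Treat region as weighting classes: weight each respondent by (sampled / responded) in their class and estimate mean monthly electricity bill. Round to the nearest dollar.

$281

Each respondent's weight = sampled/responded in their class; summing within a class gives n_sampled, so:
  Zone 3: 100 × 270 = 27,000
  Zone 5: 140 × 370 = 51,800
  Zone 4: 260 × 325 = 84,500
  Zone 2: 160 × 140 = 22,400
Adjusted estimate = 185,700 / 660 = 281.364 → $281.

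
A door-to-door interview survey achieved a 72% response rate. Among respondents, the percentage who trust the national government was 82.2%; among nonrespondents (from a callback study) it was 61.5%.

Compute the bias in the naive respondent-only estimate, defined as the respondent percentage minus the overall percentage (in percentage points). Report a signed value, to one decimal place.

+5.8 percentage points

Nonresponse fraction = 1 − 0.72 = 0.28.
Bias = (nonresponse fraction) × (respondent percentage − nonrespondent percentage)
     = 0.28 × (82.2 − 61.5) = 0.28 × 20.7 = 5.796.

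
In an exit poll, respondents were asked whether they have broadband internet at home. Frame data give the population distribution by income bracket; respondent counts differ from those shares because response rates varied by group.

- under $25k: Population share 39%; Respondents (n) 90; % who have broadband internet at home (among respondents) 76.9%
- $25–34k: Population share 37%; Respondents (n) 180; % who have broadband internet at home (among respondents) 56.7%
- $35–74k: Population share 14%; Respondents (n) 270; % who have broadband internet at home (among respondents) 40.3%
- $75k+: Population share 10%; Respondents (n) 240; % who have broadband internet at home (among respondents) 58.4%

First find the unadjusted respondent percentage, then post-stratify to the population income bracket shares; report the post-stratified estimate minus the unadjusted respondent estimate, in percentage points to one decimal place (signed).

+8.6 percentage points

Unadjusted (pooled respondent) estimate weights by respondent counts:
  (90/780)×76.9 + (180/780)×56.7 + (270/780)×40.3 + (240/780)×58.4 = 53.8769%
Reweighting by population income bracket shares:
  0.39×76.9 + 0.37×56.7 + 0.14×40.3 + 0.1×58.4 = 62.452%
Difference = 62.452 − 53.8769 = 8.5751 pp.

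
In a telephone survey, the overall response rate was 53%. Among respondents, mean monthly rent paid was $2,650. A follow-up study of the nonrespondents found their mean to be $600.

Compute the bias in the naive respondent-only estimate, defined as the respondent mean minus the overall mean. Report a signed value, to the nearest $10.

Nonresponse fraction = 1 − 0.53 = 0.47.
Bias = (nonresponse fraction) × (respondent mean − nonrespondent mean)
     = 0.47 × (2650 − 600) = 0.47 × 2050 = 963.5.

+$960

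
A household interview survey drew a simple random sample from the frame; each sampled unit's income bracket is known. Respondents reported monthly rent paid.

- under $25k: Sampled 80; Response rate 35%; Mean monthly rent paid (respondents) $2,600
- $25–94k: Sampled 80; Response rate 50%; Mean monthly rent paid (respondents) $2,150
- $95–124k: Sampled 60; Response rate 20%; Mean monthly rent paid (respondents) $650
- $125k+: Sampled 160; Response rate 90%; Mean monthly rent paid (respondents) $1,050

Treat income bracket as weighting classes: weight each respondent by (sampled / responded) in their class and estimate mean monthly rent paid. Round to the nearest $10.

$1,540

Each respondent's weight = sampled/responded in their class; summing within a class gives n_sampled, so:
  under $25k: 80 × 2600 = 208,000
  $25–94k: 80 × 2150 = 172,000
  $95–124k: 60 × 650 = 39,000
  $125k+: 160 × 1050 = 168,000
Adjusted estimate = 587,000 / 380 = 1544.74 → $1,540.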